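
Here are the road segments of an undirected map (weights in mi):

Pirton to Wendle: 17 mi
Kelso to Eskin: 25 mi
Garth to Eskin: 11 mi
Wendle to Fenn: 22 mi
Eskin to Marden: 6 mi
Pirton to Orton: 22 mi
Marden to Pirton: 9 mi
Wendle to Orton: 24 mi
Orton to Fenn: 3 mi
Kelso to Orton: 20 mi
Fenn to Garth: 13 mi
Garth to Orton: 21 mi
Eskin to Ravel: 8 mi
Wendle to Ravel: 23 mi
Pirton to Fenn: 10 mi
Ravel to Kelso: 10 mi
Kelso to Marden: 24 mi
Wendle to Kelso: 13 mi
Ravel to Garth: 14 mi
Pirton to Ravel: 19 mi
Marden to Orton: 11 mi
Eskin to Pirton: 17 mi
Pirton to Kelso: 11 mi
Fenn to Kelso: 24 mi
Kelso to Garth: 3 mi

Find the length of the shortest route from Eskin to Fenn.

20 mi

Shortest distances from Eskin:
Eskin: 0
Marden: 6  (via Eskin)
Ravel: 8  (via Eskin)
Garth: 11  (via Eskin)
Kelso: 14  (via Garth)
Pirton: 15  (via Marden)
Orton: 17  (via Marden)
Fenn: 20  (via Orton)
Shortest route: Eskin–Marden–Orton–Fenn = 20 mi.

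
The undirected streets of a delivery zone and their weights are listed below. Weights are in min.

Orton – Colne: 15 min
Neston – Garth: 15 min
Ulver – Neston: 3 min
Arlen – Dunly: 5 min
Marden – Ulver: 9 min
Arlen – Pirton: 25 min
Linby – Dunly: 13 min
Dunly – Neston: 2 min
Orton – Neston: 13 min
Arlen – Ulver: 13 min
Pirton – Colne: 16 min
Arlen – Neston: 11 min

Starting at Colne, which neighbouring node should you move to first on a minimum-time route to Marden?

Orton

Candidate routes:
Colne–Orton–Neston–Ulver–Marden: 15+13+3+9 = 40
Colne–Orton–Neston–Dunly–Arlen–Ulver–Marden: 15+13+2+5+13+9 = 57
Cheapest is Colne–Orton–Neston–Ulver–Marden at 40 min.
So from Colne the first move is to Orton.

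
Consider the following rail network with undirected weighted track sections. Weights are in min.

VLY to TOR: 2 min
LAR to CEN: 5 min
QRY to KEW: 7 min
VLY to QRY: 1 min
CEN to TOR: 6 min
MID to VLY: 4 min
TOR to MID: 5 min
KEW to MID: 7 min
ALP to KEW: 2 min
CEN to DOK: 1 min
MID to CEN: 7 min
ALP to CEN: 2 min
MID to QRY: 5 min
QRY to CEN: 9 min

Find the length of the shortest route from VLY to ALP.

10 min

Shortest distances from VLY:
VLY: 0
QRY: 1  (via VLY)
TOR: 2  (via VLY)
MID: 4  (via VLY)
KEW: 8  (via QRY)
CEN: 8  (via TOR)
DOK: 9  (via CEN)
ALP: 10  (via KEW)
Shortest route: VLY–QRY–KEW–ALP = 10 min.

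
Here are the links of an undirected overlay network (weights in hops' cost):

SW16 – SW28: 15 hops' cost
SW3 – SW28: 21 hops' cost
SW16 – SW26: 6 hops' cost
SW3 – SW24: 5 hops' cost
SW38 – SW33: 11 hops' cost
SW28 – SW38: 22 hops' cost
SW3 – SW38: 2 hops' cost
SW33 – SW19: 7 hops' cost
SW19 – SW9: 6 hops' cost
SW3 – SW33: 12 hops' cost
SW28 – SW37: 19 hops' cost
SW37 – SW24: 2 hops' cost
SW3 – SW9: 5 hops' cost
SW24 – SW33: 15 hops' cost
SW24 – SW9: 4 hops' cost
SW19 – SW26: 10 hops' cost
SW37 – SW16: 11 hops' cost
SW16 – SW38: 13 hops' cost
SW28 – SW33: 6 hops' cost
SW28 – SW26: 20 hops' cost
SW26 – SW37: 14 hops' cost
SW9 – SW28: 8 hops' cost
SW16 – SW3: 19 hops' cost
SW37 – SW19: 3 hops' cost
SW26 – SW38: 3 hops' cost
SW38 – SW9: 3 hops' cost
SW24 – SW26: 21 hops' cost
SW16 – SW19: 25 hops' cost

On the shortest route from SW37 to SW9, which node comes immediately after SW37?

SW24

Candidate routes:
SW37 - SW24 - SW3 - SW38 - SW9: 2+5+2+3 = 12
SW37 - SW24 - SW9: 2+4 = 6
SW37 - SW19 - SW9: 3+6 = 9
SW37 - SW24 - SW3 - SW9: 2+5+5 = 12
Cheapest is SW37 - SW24 - SW9 at 6 hops' cost.
So from SW37 the first move is to SW24.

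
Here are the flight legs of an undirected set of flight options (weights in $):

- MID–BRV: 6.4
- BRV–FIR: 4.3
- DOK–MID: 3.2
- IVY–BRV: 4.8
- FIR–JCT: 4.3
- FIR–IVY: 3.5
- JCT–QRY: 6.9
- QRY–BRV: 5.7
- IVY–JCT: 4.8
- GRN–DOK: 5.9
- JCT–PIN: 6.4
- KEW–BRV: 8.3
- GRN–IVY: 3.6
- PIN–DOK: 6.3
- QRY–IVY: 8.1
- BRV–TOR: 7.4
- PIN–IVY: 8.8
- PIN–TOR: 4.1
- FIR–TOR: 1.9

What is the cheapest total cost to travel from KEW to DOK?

Enumerating some paths:
KEW–BRV–MID–DOK: 8.3+6.4+3.2 = 17.9
KEW–BRV–IVY–GRN–DOK: 8.3+4.8+3.6+5.9 = 22.6
Cheapest is KEW–BRV–MID–DOK at $17.9.

$17.9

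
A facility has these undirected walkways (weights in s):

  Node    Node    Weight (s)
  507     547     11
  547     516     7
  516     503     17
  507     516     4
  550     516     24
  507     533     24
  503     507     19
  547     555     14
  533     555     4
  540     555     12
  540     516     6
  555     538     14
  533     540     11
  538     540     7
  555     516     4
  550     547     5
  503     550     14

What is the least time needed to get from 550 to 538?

Enumerating some paths:
550 - 547 - 516 - 555 - 538: 5+7+4+14 = 30
550 - 547 - 516 - 540 - 538: 5+7+6+7 = 25
Cheapest is 550 - 547 - 516 - 540 - 538 at 25 s.

25 s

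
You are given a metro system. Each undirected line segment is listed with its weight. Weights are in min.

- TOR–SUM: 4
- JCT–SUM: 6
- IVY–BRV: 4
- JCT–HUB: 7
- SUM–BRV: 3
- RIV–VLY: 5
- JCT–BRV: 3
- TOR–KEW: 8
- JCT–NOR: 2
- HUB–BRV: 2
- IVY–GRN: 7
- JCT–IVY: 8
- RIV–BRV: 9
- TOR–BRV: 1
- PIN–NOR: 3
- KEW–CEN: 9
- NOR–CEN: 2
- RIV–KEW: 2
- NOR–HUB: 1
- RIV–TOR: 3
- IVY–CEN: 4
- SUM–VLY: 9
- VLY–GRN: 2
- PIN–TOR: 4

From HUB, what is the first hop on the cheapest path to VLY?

BRV

Candidate routes:
HUB–BRV–SUM–VLY: 2+3+9 = 14
HUB–BRV–TOR–RIV–VLY: 2+1+3+5 = 11
The minimum is 11 min via HUB–BRV–TOR–RIV–VLY.
So from HUB the first move is to BRV.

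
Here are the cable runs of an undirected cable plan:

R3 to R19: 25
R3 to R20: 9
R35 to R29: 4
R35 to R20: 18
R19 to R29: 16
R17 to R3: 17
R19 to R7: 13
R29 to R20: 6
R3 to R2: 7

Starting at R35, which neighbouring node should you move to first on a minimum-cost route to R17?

R29

Enumerating some paths:
R35–R20–R3–R17: 18+9+17 = 44
R35–R29–R20–R3–R17: 4+6+9+17 = 36
R35–R29–R19–R3–R17: 4+16+25+17 = 62
Cheapest is R35–R29–R20–R3–R17 at 36.
So from R35 the first move is to R29.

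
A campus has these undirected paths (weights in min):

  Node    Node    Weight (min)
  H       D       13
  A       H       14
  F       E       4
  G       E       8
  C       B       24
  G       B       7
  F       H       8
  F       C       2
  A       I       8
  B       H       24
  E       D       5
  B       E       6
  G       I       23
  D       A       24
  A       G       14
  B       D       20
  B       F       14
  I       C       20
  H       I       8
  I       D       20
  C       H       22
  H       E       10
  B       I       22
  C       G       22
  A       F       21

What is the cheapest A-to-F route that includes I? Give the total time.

24 min

Best A to I: A–I costing 8
Shortest I→F: I–H–F = 16
Total via I: 8 + 16 = 24 min.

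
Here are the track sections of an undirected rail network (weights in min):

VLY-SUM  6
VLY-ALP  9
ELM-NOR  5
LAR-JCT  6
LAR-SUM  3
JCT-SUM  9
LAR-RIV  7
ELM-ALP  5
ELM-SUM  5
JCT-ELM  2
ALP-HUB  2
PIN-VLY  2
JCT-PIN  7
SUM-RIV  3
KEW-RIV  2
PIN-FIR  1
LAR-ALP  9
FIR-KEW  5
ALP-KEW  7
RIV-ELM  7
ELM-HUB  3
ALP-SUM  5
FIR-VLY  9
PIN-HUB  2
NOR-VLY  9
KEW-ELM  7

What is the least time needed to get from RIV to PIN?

Shortest distances from RIV:
RIV: 0
KEW: 2  (via RIV)
SUM: 3  (via RIV)
LAR: 6  (via SUM)
FIR: 7  (via KEW)
ELM: 7  (via RIV)
PIN: 8  (via FIR)
Shortest route: RIV–KEW–FIR–PIN = 8 min.

8 min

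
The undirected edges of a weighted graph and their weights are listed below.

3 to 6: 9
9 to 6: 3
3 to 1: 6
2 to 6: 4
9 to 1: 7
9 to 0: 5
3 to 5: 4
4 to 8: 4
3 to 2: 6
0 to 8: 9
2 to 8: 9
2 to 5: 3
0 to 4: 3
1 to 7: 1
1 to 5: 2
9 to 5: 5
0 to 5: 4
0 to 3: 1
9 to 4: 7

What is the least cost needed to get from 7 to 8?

Shortest distances from 7:
7: 0
1: 1  (via 7)
5: 3  (via 1)
2: 6  (via 5)
0: 7  (via 5)
3: 7  (via 1)
9: 8  (via 1)
4: 10  (via 0)
6: 10  (via 2)
8: 14  (via 4)
Shortest route: 7–1–5–0–4–8 = 14.

14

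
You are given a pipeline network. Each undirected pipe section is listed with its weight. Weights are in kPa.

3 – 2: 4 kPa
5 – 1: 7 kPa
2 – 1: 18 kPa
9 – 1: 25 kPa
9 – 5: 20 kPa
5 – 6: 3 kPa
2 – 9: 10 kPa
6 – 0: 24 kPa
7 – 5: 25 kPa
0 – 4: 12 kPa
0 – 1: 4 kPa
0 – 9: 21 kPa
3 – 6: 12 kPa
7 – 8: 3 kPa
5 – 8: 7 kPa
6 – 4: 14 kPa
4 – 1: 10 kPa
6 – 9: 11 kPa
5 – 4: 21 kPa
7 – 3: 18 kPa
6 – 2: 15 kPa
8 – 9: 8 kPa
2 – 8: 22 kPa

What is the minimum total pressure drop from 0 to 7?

21 kPa

Shortest distances from 0:
0: 0
1: 4  (via 0)
5: 11  (via 1)
4: 12  (via 0)
6: 14  (via 5)
8: 18  (via 5)
7: 21  (via 8)
Shortest route: 0–1–5–8–7 = 21 kPa.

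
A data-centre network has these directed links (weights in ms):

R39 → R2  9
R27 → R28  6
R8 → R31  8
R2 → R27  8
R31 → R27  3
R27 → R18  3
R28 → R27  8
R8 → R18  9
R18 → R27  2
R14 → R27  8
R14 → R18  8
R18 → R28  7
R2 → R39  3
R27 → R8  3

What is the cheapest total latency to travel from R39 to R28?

23 ms

Shortest distances from R39:
R39: 0
R2: 9  (via R39)
R27: 17  (via R2)
R8: 20  (via R27)
R18: 20  (via R27)
R28: 23  (via R27)
Shortest route: R39 → R2 → R27 → R28 = 23 ms.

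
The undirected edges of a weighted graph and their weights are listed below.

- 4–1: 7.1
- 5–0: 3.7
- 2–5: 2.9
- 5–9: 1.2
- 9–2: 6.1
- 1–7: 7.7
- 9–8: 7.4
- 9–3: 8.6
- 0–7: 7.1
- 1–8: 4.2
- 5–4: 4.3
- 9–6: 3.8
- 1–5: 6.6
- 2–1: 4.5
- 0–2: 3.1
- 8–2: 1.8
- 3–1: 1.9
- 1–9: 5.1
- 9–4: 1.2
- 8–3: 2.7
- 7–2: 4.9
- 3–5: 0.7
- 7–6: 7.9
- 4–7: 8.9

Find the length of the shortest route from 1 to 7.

7.7

Enumerating some paths:
1 - 2 - 7: 4.5+4.9 = 9.4
1 - 7: 7.7 = 7.7
The minimum is 7.7 via 1 - 7.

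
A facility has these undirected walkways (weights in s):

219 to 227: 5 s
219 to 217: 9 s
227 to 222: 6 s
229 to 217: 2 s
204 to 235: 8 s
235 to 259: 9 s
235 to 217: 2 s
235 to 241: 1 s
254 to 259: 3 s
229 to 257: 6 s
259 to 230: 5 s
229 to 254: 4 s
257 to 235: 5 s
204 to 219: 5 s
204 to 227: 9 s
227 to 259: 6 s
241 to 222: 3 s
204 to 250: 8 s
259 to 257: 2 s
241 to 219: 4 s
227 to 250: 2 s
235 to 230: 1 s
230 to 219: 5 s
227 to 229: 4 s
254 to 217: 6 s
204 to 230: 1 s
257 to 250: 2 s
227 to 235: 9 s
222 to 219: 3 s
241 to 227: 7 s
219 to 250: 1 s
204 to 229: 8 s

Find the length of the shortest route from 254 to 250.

7 s

Candidate routes:
254 → 259 → 257 → 250: 3+2+2 = 7
254 → 229 → 227 → 250: 4+4+2 = 10
254 → 259 → 227 → 250: 3+6+2 = 11
Cheapest is 254 → 259 → 257 → 250 at 7 s.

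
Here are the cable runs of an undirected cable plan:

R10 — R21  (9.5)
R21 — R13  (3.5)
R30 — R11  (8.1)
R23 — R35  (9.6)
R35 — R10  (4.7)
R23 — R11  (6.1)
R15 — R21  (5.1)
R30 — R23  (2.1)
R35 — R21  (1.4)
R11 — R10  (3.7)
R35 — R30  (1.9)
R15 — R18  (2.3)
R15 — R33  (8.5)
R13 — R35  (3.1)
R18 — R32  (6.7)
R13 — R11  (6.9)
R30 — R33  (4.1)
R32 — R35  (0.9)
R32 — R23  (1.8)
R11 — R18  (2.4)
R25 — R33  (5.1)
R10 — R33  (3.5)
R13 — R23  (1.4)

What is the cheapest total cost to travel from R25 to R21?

12.5

Compare a few routes:
R25–R33–R30–R35–R21: 5.1+4.1+1.9+1.4 = 12.5
R25–R33–R10–R35–R21: 5.1+3.5+4.7+1.4 = 14.7
R25–R33–R30–R23–R13–R21: 5.1+4.1+2.1+1.4+3.5 = 16.2
R25–R33–R30–R23–R32–R35–R21: 5.1+4.1+2.1+1.8+0.9+1.4 = 15.4
Cheapest is R25–R33–R30–R35–R21 at 12.5.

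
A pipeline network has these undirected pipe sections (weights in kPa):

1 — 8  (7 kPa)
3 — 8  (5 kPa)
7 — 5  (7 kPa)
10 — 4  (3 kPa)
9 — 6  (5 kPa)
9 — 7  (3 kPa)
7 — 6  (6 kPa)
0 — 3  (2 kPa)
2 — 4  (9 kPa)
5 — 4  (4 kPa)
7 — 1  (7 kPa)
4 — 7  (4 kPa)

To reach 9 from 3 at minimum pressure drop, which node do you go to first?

8

Enumerating some paths:
3 → 8 → 1 → 7 → 6 → 9: 5+7+7+6+5 = 30
3 → 8 → 1 → 7 → 9: 5+7+7+3 = 22
Cheapest is 3 → 8 → 1 → 7 → 9 at 22 kPa.
So from 3 the first move is to 8.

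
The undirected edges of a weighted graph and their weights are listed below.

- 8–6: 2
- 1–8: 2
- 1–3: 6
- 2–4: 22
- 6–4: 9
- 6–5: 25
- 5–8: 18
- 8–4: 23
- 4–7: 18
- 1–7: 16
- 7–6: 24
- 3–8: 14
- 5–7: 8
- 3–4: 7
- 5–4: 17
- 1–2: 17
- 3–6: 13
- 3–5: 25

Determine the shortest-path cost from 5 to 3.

Settle nodes by increasing distance from 5:
5: 0
7: 8  (via 5)
4: 17  (via 5)
8: 18  (via 5)
1: 20  (via 8)
6: 20  (via 8)
3: 24  (via 4)
Shortest route: 5 → 4 → 3 = 24.

24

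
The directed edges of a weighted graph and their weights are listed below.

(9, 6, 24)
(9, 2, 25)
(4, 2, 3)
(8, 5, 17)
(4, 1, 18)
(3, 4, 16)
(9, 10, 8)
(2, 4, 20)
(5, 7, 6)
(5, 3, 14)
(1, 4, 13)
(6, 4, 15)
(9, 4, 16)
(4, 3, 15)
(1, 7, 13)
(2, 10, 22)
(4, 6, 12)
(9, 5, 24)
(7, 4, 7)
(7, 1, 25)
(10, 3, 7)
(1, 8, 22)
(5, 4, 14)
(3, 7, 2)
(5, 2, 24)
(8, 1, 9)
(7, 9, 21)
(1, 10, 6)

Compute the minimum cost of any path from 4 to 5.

Settle nodes by increasing distance from 4:
4: 0
2: 3  (via 4)
6: 12  (via 4)
3: 15  (via 4)
7: 17  (via 3)
1: 18  (via 4)
10: 24  (via 1)
9: 38  (via 7)
8: 40  (via 1)
5: 57  (via 8)
Shortest route: 4 → 1 → 8 → 5 = 57.

57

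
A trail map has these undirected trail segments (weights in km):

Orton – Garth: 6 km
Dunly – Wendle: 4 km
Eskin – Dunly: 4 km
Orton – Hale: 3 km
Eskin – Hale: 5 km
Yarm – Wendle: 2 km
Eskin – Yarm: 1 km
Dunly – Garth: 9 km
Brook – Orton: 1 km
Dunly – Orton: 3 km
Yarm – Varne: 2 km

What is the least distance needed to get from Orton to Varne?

10 km

Settle nodes by increasing distance from Orton:
Orton: 0
Brook: 1  (via Orton)
Hale: 3  (via Orton)
Dunly: 3  (via Orton)
Garth: 6  (via Orton)
Wendle: 7  (via Dunly)
Eskin: 7  (via Dunly)
Yarm: 8  (via Eskin)
Varne: 10  (via Yarm)
Shortest route: Orton → Dunly → Eskin → Yarm → Varne = 10 km.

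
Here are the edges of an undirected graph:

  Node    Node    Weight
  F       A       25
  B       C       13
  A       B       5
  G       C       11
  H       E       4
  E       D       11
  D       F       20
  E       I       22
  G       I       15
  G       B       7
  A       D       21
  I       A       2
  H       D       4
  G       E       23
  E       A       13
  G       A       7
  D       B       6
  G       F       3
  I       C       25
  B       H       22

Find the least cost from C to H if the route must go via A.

Shortest C→A: C–G–A = 18
Best A to H: A–B–D–H costing 15
Total via A: 18 + 15 = 33.

33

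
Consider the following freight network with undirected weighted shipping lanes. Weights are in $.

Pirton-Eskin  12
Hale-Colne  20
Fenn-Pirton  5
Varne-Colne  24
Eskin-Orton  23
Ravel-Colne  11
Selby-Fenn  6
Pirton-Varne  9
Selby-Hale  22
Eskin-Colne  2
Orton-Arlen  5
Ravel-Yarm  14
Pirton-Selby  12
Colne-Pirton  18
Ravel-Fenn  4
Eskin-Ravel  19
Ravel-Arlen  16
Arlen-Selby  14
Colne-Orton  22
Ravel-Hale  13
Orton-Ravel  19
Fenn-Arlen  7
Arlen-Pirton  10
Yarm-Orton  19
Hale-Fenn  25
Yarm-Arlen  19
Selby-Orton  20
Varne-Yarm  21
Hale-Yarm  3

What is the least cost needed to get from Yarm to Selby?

$24

Enumerating some paths:
Yarm–Hale–Selby: 3+22 = 25
Yarm–Ravel–Fenn–Selby: 14+4+6 = 24
The minimum is $24 via Yarm–Ravel–Fenn–Selby.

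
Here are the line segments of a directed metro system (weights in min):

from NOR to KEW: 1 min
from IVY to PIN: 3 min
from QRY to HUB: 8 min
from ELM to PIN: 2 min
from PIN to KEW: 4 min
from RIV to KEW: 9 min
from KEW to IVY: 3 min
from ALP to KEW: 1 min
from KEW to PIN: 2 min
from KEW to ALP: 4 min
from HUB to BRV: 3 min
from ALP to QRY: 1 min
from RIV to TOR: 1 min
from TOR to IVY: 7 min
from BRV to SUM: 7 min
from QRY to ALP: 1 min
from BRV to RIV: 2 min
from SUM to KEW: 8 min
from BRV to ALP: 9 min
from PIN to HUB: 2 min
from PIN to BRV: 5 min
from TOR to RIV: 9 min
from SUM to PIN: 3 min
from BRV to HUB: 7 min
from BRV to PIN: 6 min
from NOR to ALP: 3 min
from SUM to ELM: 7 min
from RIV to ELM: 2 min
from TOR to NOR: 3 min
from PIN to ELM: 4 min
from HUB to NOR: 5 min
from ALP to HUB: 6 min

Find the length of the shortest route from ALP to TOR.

Running Dijkstra from ALP:
ALP: 0
QRY: 1  (via ALP)
KEW: 1  (via ALP)
PIN: 3  (via KEW)
IVY: 4  (via KEW)
HUB: 5  (via PIN)
ELM: 7  (via PIN)
BRV: 8  (via PIN)
RIV: 10  (via BRV)
NOR: 10  (via HUB)
TOR: 11  (via RIV)
Shortest route: ALP–KEW–PIN–BRV–RIV–TOR = 11 min.

11 min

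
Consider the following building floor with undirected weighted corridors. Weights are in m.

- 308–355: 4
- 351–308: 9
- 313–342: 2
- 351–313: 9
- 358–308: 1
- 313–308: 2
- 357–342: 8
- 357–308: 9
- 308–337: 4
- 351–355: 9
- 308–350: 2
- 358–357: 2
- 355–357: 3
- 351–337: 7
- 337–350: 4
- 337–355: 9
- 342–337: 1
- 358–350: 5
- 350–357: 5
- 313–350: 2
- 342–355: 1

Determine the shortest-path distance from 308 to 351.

9 m

Settle nodes by increasing distance from 308:
308: 0
358: 1  (via 308)
313: 2  (via 308)
350: 2  (via 308)
357: 3  (via 358)
355: 4  (via 308)
342: 4  (via 313)
337: 4  (via 308)
351: 9  (via 308)
Shortest route: 308 → 351 = 9 m.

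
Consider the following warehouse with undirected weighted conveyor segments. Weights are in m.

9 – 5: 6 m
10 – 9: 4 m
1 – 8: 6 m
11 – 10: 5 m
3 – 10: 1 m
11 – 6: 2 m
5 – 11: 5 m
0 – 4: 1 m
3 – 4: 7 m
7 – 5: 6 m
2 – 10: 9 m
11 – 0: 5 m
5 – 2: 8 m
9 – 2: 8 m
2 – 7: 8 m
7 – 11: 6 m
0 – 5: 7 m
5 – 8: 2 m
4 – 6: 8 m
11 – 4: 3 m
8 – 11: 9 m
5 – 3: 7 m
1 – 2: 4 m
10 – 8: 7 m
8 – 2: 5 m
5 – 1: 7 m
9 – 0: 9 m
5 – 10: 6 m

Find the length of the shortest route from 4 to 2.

Shortest distances from 4:
4: 0
0: 1  (via 4)
11: 3  (via 4)
6: 5  (via 11)
3: 7  (via 4)
5: 8  (via 0)
10: 8  (via 11)
7: 9  (via 11)
8: 10  (via 5)
9: 10  (via 0)
1: 15  (via 5)
2: 15  (via 8)
Shortest route: 4–0–5–8–2 = 15 m.

15 m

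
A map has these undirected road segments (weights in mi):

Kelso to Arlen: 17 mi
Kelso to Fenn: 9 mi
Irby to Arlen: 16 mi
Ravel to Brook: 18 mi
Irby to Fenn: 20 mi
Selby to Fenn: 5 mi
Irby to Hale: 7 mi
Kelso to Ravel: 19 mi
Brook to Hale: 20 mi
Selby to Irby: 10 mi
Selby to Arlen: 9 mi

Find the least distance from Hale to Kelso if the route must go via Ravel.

57 mi

Shortest Hale→Ravel: Hale → Brook → Ravel = 38
Best Ravel to Kelso: Ravel → Kelso costing 19
Total via Ravel: 38 + 19 = 57 mi.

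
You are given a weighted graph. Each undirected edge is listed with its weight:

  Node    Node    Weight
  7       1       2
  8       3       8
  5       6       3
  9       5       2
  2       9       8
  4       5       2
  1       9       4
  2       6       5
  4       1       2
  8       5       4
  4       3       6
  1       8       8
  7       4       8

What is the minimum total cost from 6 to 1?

Compare a few routes:
6–5–9–1: 3+2+4 = 9
6–5–4–1: 3+2+2 = 7
The minimum is 7 via 6–5–4–1.

7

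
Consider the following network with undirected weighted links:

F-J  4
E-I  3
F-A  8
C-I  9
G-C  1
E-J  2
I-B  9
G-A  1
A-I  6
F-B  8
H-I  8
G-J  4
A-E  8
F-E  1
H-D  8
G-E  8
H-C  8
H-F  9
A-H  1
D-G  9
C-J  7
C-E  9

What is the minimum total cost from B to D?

Compare a few routes:
B–F–J–G–D: 8+4+4+9 = 25
B–F–E–J–G–A–H–D: 8+1+2+4+1+1+8 = 25
B–F–E–J–G–D: 8+1+2+4+9 = 24
The minimum is 24 via B–F–E–J–G–D.

24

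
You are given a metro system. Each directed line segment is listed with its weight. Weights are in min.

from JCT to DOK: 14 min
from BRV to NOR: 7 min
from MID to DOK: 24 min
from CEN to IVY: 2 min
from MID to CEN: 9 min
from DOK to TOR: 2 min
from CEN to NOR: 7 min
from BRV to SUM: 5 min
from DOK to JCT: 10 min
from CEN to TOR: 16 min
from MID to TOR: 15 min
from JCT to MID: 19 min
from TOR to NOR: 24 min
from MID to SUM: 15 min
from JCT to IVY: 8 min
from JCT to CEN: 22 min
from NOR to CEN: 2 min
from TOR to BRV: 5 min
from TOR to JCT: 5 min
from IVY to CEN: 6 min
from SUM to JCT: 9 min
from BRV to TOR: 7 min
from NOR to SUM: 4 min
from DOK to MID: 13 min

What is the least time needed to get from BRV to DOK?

26 min

Shortest distances from BRV:
BRV: 0
SUM: 5  (via BRV)
TOR: 7  (via BRV)
NOR: 7  (via BRV)
CEN: 9  (via NOR)
IVY: 11  (via CEN)
JCT: 12  (via TOR)
DOK: 26  (via JCT)
Shortest route: BRV → TOR → JCT → DOK = 26 min.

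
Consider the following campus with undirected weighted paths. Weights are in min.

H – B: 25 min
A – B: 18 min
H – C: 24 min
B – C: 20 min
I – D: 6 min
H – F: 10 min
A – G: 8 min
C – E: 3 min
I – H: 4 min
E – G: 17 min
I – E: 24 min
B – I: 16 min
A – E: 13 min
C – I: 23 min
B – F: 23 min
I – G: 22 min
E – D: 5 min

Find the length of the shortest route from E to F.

25 min

Compare a few routes:
E–C–H–F: 3+24+10 = 37
E–I–H–F: 24+4+10 = 38
E–D–I–H–F: 5+6+4+10 = 25
Cheapest is E–D–I–H–F at 25 min.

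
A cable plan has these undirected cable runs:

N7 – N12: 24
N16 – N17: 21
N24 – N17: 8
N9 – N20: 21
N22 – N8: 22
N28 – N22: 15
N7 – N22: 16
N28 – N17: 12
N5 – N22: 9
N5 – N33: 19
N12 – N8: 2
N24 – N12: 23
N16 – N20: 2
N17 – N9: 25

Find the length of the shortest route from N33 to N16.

76

Running Dijkstra from N33:
N33: 0
N5: 19  (via N33)
N22: 28  (via N5)
N28: 43  (via N22)
N7: 44  (via N22)
N8: 50  (via N22)
N12: 52  (via N8)
N17: 55  (via N28)
N24: 63  (via N17)
N16: 76  (via N17)
Shortest route: N33 → N5 → N22 → N28 → N17 → N16 = 76.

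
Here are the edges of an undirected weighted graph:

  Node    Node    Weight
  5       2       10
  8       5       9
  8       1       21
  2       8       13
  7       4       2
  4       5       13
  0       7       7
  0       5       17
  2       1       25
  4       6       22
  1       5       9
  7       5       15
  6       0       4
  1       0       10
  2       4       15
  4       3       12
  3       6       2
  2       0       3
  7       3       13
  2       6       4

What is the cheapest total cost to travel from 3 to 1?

16

Settle nodes by increasing distance from 3:
3: 0
6: 2  (via 3)
0: 6  (via 6)
2: 6  (via 6)
4: 12  (via 3)
7: 13  (via 3)
1: 16  (via 0)
Shortest route: 3 → 6 → 0 → 1 = 16.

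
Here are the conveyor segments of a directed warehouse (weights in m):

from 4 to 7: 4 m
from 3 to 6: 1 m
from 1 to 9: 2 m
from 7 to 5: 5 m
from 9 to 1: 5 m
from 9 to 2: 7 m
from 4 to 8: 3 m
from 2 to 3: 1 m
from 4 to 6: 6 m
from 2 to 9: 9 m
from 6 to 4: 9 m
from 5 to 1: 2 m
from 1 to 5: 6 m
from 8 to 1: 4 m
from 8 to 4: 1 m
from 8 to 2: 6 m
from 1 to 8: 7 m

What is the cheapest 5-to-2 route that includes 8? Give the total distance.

15 m

Shortest 5→8: 5–1–8 = 9
Best 8 to 2: 8–2 costing 6
Total via 8: 9 + 6 = 15 m.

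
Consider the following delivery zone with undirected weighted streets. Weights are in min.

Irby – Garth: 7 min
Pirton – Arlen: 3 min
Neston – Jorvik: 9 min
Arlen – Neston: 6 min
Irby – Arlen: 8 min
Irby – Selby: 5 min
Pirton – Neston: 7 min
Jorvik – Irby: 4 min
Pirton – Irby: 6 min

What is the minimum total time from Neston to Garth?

20 min

Enumerating some paths:
Neston - Pirton - Irby - Garth: 7+6+7 = 20
Neston - Arlen - Irby - Garth: 6+8+7 = 21
The minimum is 20 min via Neston - Pirton - Irby - Garth.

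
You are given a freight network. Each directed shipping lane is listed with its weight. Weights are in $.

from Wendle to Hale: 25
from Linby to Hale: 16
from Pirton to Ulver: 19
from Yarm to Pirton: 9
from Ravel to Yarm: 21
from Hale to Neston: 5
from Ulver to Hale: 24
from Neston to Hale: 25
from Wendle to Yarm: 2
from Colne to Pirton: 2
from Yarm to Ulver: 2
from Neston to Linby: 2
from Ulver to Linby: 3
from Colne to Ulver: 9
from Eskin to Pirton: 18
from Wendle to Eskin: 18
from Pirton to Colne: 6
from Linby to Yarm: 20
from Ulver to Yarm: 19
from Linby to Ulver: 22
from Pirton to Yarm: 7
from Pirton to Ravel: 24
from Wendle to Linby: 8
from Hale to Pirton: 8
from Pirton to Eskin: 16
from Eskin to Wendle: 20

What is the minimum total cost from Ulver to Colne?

$33

Enumerating some paths:
Ulver → Linby → Hale → Pirton → Colne: 3+16+8+6 = 33
Ulver → Yarm → Pirton → Colne: 19+9+6 = 34
Ulver → Linby → Yarm → Pirton → Colne: 3+20+9+6 = 38
Ulver → Hale → Pirton → Colne: 24+8+6 = 38
Cheapest is Ulver → Linby → Hale → Pirton → Colne at $33.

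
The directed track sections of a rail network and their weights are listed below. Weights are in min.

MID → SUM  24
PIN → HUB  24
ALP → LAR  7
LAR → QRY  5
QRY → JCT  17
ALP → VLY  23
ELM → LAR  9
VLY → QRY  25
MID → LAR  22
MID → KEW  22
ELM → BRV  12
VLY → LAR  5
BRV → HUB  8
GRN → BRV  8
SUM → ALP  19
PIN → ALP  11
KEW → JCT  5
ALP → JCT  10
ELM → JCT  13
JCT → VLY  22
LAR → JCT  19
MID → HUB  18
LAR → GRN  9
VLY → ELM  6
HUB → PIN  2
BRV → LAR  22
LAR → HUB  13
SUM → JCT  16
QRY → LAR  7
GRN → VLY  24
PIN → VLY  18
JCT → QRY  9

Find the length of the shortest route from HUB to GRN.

Compare a few routes:
HUB - PIN - VLY - ELM - LAR - GRN: 2+18+6+9+9 = 44
HUB - PIN - ALP - LAR - GRN: 2+11+7+9 = 29
HUB - PIN - VLY - LAR - GRN: 2+18+5+9 = 34
Cheapest is HUB - PIN - ALP - LAR - GRN at 29 min.

29 min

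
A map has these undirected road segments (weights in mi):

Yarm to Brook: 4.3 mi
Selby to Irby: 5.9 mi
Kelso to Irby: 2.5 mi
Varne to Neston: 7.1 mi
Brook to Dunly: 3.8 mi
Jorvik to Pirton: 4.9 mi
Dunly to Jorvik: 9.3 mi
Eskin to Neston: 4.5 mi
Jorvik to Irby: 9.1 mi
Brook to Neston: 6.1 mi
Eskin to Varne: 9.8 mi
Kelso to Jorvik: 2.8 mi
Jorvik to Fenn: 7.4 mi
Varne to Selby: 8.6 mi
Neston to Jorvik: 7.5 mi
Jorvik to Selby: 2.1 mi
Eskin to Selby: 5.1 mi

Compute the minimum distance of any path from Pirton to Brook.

18 mi

Running Dijkstra from Pirton:
Pirton: 0
Jorvik: 4.9  (via Pirton)
Selby: 7  (via Jorvik)
Kelso: 7.7  (via Jorvik)
Irby: 10.2  (via Kelso)
Eskin: 12.1  (via Selby)
Fenn: 12.3  (via Jorvik)
Neston: 12.4  (via Jorvik)
Dunly: 14.2  (via Jorvik)
Varne: 15.6  (via Selby)
Brook: 18  (via Dunly)
Shortest route: Pirton → Jorvik → Dunly → Brook = 18 mi.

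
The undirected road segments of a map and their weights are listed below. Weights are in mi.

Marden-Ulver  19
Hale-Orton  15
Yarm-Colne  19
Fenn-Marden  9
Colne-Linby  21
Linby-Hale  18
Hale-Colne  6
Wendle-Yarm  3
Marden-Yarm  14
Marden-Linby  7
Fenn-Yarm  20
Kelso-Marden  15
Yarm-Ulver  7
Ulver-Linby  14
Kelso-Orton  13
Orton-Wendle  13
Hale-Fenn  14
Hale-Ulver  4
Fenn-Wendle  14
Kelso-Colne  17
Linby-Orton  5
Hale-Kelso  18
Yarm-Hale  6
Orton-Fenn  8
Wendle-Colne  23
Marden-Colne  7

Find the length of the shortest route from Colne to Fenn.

16 mi

Running Dijkstra from Colne:
Colne: 0
Hale: 6  (via Colne)
Marden: 7  (via Colne)
Ulver: 10  (via Hale)
Yarm: 12  (via Hale)
Linby: 14  (via Marden)
Wendle: 15  (via Yarm)
Fenn: 16  (via Marden)
Shortest route: Colne → Marden → Fenn = 16 mi.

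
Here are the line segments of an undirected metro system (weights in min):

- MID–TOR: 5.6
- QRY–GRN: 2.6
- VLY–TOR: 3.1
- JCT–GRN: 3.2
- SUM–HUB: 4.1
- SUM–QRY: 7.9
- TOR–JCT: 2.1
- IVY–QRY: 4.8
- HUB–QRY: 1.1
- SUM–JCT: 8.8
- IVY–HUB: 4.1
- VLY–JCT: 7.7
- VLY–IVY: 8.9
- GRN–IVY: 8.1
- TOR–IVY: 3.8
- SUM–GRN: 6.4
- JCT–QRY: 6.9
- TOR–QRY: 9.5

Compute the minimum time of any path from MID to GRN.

10.9 min

Compare a few routes:
MID–TOR–IVY–QRY–GRN: 5.6+3.8+4.8+2.6 = 16.8
MID–TOR–JCT–QRY–GRN: 5.6+2.1+6.9+2.6 = 17.2
MID–TOR–IVY–HUB–QRY–GRN: 5.6+3.8+4.1+1.1+2.6 = 17.2
MID–TOR–JCT–GRN: 5.6+2.1+3.2 = 10.9
Cheapest is MID–TOR–JCT–GRN at 10.9 min.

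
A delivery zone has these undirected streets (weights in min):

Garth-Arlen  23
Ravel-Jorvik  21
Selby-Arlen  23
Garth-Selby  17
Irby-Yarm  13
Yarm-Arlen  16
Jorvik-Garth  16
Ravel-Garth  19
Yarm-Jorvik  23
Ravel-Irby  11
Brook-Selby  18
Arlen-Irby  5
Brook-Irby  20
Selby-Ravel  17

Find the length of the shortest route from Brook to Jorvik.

51 min

Compare a few routes:
Brook - Irby - Ravel - Jorvik: 20+11+21 = 52
Brook - Selby - Garth - Jorvik: 18+17+16 = 51
Brook - Selby - Ravel - Jorvik: 18+17+21 = 56
Cheapest is Brook - Selby - Garth - Jorvik at 51 min.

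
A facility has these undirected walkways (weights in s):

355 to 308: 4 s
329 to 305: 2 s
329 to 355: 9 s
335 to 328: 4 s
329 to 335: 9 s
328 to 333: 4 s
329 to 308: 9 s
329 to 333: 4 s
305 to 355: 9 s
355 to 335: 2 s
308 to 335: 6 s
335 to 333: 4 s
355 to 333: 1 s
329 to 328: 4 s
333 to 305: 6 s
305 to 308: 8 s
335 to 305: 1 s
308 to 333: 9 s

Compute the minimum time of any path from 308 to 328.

Shortest distances from 308:
308: 0
355: 4  (via 308)
333: 5  (via 355)
335: 6  (via 308)
305: 7  (via 335)
329: 9  (via 308)
328: 9  (via 333)
Shortest route: 308–355–333–328 = 9 s.

9 s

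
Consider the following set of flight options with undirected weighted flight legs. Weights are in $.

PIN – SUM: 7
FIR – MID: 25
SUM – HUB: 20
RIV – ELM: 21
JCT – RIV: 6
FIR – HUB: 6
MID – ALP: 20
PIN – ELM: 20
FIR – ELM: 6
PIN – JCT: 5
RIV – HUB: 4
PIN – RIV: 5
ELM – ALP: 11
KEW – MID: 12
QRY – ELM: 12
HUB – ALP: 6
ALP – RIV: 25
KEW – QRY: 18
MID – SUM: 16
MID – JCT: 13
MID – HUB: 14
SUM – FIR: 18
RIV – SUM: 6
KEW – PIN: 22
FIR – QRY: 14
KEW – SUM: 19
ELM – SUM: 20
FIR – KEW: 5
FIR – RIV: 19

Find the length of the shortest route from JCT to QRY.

Candidate routes:
JCT → RIV → HUB → FIR → QRY: 6+4+6+14 = 30
JCT → PIN → RIV → HUB → FIR → QRY: 5+5+4+6+14 = 34
Cheapest is JCT → RIV → HUB → FIR → QRY at $30.

$30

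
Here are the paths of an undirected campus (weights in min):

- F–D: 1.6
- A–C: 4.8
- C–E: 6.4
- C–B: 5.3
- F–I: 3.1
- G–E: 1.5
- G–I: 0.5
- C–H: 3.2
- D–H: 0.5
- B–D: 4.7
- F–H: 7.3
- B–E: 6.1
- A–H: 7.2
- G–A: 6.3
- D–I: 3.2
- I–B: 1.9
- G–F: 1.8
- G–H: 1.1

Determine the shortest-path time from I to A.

6.8 min

Compare a few routes:
I–G–H–A: 0.5+1.1+7.2 = 8.8
I–G–A: 0.5+6.3 = 6.8
The minimum is 6.8 min via I–G–A.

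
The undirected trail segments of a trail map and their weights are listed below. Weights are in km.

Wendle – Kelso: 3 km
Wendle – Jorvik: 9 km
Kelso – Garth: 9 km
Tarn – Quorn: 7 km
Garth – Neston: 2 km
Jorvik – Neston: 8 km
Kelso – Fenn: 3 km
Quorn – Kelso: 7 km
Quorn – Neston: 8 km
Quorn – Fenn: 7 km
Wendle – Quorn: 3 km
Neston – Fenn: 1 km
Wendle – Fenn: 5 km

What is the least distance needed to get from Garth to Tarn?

17 km

Candidate routes:
Garth–Neston–Fenn–Wendle–Quorn–Tarn: 2+1+5+3+7 = 18
Garth–Neston–Quorn–Tarn: 2+8+7 = 17
Garth–Neston–Fenn–Kelso–Wendle–Quorn–Tarn: 2+1+3+3+3+7 = 19
Cheapest is Garth–Neston–Quorn–Tarn at 17 km.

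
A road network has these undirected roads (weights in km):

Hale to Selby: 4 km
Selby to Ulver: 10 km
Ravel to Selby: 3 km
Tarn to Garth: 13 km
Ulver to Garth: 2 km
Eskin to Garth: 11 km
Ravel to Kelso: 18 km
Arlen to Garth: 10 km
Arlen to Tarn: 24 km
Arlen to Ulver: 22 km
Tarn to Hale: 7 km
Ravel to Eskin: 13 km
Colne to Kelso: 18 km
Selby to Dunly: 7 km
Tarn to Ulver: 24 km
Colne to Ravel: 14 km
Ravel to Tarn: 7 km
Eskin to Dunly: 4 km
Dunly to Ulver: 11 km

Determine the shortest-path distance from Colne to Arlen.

Candidate routes:
Colne–Ravel–Tarn–Arlen: 14+7+24 = 45
Colne–Ravel–Tarn–Garth–Arlen: 14+7+13+10 = 44
Colne–Ravel–Selby–Ulver–Garth–Arlen: 14+3+10+2+10 = 39
Colne–Ravel–Selby–Dunly–Ulver–Garth–Arlen: 14+3+7+11+2+10 = 47
The minimum is 39 km via Colne–Ravel–Selby–Ulver–Garth–Arlen.

39 km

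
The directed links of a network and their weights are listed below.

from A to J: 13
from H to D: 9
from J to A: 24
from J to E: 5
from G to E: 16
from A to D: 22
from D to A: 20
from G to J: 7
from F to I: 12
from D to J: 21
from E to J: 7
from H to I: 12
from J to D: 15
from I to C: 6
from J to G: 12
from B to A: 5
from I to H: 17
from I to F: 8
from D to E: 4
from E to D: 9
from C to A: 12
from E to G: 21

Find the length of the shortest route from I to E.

30

Compare a few routes:
I - C - A - J - E: 6+12+13+5 = 36
I - H - D - E: 17+9+4 = 30
I - C - A - J - D - E: 6+12+13+15+4 = 50
I - C - A - D - E: 6+12+22+4 = 44
Cheapest is I - H - D - E at 30.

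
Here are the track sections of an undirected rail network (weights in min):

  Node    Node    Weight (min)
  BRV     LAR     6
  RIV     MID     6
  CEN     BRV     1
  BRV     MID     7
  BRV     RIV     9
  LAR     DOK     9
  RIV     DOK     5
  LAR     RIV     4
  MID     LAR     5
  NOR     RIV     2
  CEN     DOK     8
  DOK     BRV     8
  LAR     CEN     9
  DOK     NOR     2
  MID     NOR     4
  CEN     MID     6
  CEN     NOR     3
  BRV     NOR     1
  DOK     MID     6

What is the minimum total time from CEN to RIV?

Candidate routes:
CEN - NOR - RIV: 3+2 = 5
CEN - BRV - NOR - RIV: 1+1+2 = 4
CEN - NOR - DOK - RIV: 3+2+5 = 10
CEN - BRV - NOR - DOK - RIV: 1+1+2+5 = 9
The minimum is 4 min via CEN - BRV - NOR - RIV.

4 min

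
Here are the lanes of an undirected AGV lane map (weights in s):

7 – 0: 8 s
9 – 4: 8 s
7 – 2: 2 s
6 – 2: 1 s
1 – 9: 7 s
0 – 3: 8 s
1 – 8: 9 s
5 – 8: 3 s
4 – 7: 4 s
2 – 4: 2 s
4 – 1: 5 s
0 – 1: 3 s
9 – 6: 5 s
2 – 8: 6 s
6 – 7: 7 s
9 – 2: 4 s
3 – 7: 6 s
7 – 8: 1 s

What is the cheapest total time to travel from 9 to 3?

12 s

Running Dijkstra from 9:
9: 0
2: 4  (via 9)
6: 5  (via 9)
4: 6  (via 2)
7: 6  (via 2)
1: 7  (via 9)
8: 7  (via 7)
0: 10  (via 1)
5: 10  (via 8)
3: 12  (via 7)
Shortest route: 9 → 2 → 7 → 3 = 12 s.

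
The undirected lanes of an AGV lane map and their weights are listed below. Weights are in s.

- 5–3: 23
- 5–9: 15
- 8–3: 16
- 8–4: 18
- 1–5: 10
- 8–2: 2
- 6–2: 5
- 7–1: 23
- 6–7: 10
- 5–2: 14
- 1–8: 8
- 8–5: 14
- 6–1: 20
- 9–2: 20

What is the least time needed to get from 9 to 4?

Compare a few routes:
9 - 2 - 8 - 4: 20+2+18 = 40
9 - 5 - 8 - 4: 15+14+18 = 47
Cheapest is 9 - 2 - 8 - 4 at 40 s.

40 s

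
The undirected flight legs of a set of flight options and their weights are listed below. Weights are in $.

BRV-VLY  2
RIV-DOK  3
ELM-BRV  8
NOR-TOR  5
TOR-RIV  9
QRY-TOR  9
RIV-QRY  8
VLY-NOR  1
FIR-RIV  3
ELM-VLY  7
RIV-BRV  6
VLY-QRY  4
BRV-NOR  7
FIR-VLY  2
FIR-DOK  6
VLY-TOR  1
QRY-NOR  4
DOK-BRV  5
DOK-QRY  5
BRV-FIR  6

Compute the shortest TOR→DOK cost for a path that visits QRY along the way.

Best TOR to QRY: TOR–VLY–QRY costing 5
Shortest QRY→DOK: QRY–DOK = 5
Total via QRY: 5 + 5 = $10.

$10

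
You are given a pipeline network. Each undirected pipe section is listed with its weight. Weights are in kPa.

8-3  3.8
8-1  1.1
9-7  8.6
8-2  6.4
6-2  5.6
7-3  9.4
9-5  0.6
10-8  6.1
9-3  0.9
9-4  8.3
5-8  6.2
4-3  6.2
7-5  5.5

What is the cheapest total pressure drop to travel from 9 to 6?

16.7 kPa

Candidate routes:
9–5–8–2–6: 0.6+6.2+6.4+5.6 = 18.8
9–3–8–2–6: 0.9+3.8+6.4+5.6 = 16.7
The minimum is 16.7 kPa via 9–3–8–2–6.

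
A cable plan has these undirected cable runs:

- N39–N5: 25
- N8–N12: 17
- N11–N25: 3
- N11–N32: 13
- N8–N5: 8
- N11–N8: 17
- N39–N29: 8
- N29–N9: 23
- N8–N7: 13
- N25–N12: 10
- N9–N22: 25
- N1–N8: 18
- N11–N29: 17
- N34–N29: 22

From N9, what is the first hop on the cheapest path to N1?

Compare a few routes:
N9 → N29 → N11 → N8 → N1: 23+17+17+18 = 75
N9 → N29 → N11 → N25 → N12 → N8 → N1: 23+17+3+10+17+18 = 88
N9 → N29 → N39 → N5 → N8 → N1: 23+8+25+8+18 = 82
Cheapest is N9 → N29 → N11 → N8 → N1 at 75.
So from N9 the first move is to N29.

N29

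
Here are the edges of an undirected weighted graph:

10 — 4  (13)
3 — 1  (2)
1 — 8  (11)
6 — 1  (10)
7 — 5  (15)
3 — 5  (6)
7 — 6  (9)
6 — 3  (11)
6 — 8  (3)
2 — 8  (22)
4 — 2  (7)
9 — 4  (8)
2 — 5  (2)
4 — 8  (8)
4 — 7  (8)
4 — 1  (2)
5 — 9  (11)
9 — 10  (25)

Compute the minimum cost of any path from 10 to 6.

24

Compare a few routes:
10 → 4 → 8 → 6: 13+8+3 = 24
10 → 4 → 1 → 6: 13+2+10 = 25
Cheapest is 10 → 4 → 8 → 6 at 24.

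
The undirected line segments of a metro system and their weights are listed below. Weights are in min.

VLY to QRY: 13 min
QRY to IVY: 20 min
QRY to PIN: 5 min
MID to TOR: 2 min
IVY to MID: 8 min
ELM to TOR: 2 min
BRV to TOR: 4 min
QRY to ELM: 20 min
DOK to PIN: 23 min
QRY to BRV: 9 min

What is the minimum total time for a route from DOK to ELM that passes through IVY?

60 min

Best DOK to IVY: DOK → PIN → QRY → IVY costing 48
Shortest IVY→ELM: IVY → MID → TOR → ELM = 12
Total via IVY: 48 + 12 = 60 min.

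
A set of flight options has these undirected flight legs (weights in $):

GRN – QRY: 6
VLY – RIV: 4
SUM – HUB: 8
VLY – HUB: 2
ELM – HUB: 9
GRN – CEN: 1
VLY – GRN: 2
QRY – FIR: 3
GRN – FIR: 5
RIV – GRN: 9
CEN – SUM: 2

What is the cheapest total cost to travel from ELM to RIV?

$15

Candidate routes:
ELM → HUB → SUM → CEN → GRN → RIV: 9+8+2+1+9 = 29
ELM → HUB → VLY → GRN → RIV: 9+2+2+9 = 22
ELM → HUB → VLY → RIV: 9+2+4 = 15
ELM → HUB → SUM → CEN → GRN → VLY → RIV: 9+8+2+1+2+4 = 26
The minimum is $15 via ELM → HUB → VLY → RIV.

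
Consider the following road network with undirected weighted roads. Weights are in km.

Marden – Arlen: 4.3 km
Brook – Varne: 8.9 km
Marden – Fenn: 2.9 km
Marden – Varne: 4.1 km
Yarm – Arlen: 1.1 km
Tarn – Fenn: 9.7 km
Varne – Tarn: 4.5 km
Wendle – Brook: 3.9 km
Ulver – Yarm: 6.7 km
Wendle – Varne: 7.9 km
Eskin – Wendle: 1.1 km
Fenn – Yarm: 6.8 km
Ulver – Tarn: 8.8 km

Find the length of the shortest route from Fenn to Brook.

15.9 km

Settle nodes by increasing distance from Fenn:
Fenn: 0
Marden: 2.9  (via Fenn)
Yarm: 6.8  (via Fenn)
Varne: 7  (via Marden)
Arlen: 7.2  (via Marden)
Tarn: 9.7  (via Fenn)
Ulver: 13.5  (via Yarm)
Wendle: 14.9  (via Varne)
Brook: 15.9  (via Varne)
Shortest route: Fenn → Marden → Varne → Brook = 15.9 km.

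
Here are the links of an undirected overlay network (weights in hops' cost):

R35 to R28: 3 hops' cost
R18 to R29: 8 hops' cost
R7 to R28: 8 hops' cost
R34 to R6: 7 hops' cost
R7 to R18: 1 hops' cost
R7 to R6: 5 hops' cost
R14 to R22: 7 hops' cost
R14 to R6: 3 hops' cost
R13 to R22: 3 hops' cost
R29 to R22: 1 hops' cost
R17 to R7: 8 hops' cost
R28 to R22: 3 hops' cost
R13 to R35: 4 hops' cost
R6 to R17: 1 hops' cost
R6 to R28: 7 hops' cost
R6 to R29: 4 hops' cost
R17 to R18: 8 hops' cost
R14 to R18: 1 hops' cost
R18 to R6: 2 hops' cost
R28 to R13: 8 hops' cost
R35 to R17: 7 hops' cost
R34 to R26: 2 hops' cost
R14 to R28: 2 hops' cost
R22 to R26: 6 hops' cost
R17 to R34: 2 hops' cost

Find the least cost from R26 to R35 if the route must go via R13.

13 hops' cost

Shortest R26→R13: R26 → R22 → R13 = 9
Shortest R13→R35: R13 → R35 = 4
Total via R13: 9 + 4 = 13 hops' cost.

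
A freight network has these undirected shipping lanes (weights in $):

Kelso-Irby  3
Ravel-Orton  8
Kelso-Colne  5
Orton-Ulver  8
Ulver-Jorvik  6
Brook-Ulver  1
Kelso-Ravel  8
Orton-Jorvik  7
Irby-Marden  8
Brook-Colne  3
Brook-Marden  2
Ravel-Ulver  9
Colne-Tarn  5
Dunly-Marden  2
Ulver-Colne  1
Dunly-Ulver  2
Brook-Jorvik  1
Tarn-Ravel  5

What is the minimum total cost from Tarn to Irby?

Compare a few routes:
Tarn–Ravel–Kelso–Irby: 5+8+3 = 16
Tarn–Colne–Kelso–Irby: 5+5+3 = 13
The minimum is $13 via Tarn–Colne–Kelso–Irby.

$13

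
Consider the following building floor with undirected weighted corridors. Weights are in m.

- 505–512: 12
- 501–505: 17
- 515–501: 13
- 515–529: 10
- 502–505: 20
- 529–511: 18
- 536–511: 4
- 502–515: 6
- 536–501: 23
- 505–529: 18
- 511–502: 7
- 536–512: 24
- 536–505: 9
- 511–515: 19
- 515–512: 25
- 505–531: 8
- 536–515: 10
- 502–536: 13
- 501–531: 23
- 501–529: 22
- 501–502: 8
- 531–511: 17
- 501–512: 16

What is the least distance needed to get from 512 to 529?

Candidate routes:
512 → 505 → 529: 12+18 = 30
512 → 515 → 529: 25+10 = 35
Cheapest is 512 → 505 → 529 at 30 m.

30 m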